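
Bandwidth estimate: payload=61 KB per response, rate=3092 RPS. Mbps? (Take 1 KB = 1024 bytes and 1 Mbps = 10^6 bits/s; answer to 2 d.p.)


Formula: Mbps = payload_bytes * RPS * 8 / 1e6
Payload per request = 61 KB = 61 * 1024 = 62464 bytes
Total bytes/sec = 62464 * 3092 = 193138688
Total bits/sec = 193138688 * 8 = 1545109504
Mbps = 1545109504 / 1e6 = 1545.11

1545.11 Mbps


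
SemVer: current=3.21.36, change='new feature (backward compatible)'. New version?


Current: 3.21.36
Change category: 'new feature (backward compatible)' → minor bump
SemVer rule: minor bump → increment MINOR, reset PATCH to 0 (MAJOR unchanged)
New: 3.22.0

3.22.0


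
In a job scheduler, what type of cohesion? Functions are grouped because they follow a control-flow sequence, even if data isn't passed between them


Reasoning: Grouped by order of execution within a routine, not by data flow
Type: Procedural cohesion

Procedural cohesion


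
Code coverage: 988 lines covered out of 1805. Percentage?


Coverage = covered / total * 100
Coverage = 988 / 1805 * 100
Coverage = 54.74%

54.74%


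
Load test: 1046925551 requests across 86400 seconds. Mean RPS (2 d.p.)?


Formula: throughput = requests / seconds
throughput = 1046925551 / 86400
throughput = 12117.19 requests/second

12117.19 requests/second


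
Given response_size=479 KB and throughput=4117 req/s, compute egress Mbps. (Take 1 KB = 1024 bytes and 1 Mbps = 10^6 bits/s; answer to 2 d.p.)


Formula: Mbps = payload_bytes * RPS * 8 / 1e6
Payload per request = 479 KB = 479 * 1024 = 490496 bytes
Total bytes/sec = 490496 * 4117 = 2019372032
Total bits/sec = 2019372032 * 8 = 16154976256
Mbps = 16154976256 / 1e6 = 16154.98

16154.98 Mbps


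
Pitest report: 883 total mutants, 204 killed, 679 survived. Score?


Mutation score = killed / total * 100
Mutation score = 204 / 883 * 100
Mutation score = 23.1%

23.1%


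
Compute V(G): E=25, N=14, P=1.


Formula: V(G) = E - N + 2P
V(G) = 25 - 14 + 2*1
V(G) = 11 + 2
V(G) = 13

13


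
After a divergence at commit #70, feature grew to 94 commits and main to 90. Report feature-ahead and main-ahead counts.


Common ancestor: commit #70
feature commits after divergence: 94 - 70 = 24
main commits after divergence: 90 - 70 = 20
feature is 24 commits ahead of main
main is 20 commits ahead of feature

feature ahead: 24, main ahead: 20


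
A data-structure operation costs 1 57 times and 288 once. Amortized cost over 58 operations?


Formula: Amortized cost = Total cost / Operations
Total cost = (57 * 1) + (1 * 288)
Total cost = 57 + 288 = 345
Amortized = 345 / 58 = 5.9483

5.9483


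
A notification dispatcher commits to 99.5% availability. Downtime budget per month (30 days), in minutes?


Formula: allowed downtime = period * (100 - SLA) / 100
Period (month (30 days)) = 43200 minutes
Unavailability fraction = (100 - 99.5) / 100
Allowed downtime = 43200 * (100 - 99.5) / 100
Allowed downtime = 216.0 minutes

216.0 minutes


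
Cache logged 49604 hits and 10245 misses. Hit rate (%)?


Formula: hit rate = hits / (hits + misses) * 100
hit rate = 49604 / (49604 + 10245) * 100
hit rate = 49604 / 59849 * 100
hit rate = 82.88%

82.88%


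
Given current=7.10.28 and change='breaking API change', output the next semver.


Current: 7.10.28
Change category: 'breaking API change' → major bump
SemVer rule: major bump → increment MAJOR, reset MINOR and PATCH to 0
New: 8.0.0

8.0.0


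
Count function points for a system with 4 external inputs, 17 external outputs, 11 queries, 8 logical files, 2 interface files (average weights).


UFP = EI*4 + EO*5 + EQ*4 + ILF*10 + EIF*7
UFP = 4*4 + 17*5 + 11*4 + 8*10 + 2*7
UFP = 16 + 85 + 44 + 80 + 14
UFP = 239

239


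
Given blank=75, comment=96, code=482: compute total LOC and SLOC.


Total LOC = blank + comment + code
Total LOC = 75 + 96 + 482 = 653
SLOC (source only) = code = 482

Total LOC: 653, SLOC: 482


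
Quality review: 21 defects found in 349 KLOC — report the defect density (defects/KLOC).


Defect density = defects / KLOC
Defect density = 21 / 349
Defect density = 0.06 defects/KLOC

0.06 defects/KLOC


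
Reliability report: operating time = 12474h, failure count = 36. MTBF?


Formula: MTBF = Total operating time / Number of failures
MTBF = 12474 / 36
MTBF = 346.5 hours

346.5 hours


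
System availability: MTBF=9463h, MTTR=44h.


Availability = MTBF / (MTBF + MTTR)
Availability = 9463 / (9463 + 44)
Availability = 9463 / 9507
Availability = 99.5372%

99.5372%


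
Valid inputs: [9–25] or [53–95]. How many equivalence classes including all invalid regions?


Valid ranges: [9,25] and [53,95]
Class 1: x < 9 — invalid
Class 2: 9 ≤ x ≤ 25 — valid
Class 3: 25 < x < 53 — invalid (gap between ranges)
Class 4: 53 ≤ x ≤ 95 — valid
Class 5: x > 95 — invalid
Total equivalence classes: 5

5 equivalence classes


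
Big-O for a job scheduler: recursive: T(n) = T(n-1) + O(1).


Reasoning: linear recursion with constant work per frame
Complexity: O(n)

O(n)


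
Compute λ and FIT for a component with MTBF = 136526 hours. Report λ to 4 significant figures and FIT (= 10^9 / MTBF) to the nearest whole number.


Formula: λ = 1 / MTBF; FIT = λ × 1e9 = 1e9 / MTBF
λ = 1 / 136526 ≈ 7.325e-06 failures/hour
FIT = 1e9 / 136526 ≈ 7325 failures per 1e9 hours (nearest whole number)

λ = 7.325e-06 /h, FIT = 7325


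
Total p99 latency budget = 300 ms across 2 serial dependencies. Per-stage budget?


Formula: per_stage = total_budget / stages
per_stage = 300 / 2
per_stage = 150.0 ms

150.0 ms


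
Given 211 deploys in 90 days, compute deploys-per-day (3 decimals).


Formula: deployments per day = releases / days
= 211 / 90
= 2.344 deploys/day
(equivalently, 16.41 deploys/week)

2.344 deploys/day


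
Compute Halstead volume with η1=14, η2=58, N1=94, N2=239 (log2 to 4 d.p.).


Formula: V = N * log2(η), where N = N1 + N2 and η = η1 + η2
η = 14 + 58 = 72
N = 94 + 239 = 333
log2(72) ≈ 6.1699
V = 333 * 6.1699 = 2054.58

2054.58


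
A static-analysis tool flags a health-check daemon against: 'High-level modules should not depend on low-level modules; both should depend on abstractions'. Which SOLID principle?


This describes the Dependency Inversion Principle (DIP)

Dependency Inversion Principle (DIP)


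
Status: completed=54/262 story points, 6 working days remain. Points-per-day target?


Formula: Required rate = Remaining points / Days left
Remaining = 262 - 54 = 208 points
Required rate = 208 / 6 = 34.67 points/day

34.67 points/day


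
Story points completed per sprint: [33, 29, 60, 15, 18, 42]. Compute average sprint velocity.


Formula: Avg velocity = Total points / Number of sprints
Points: [33, 29, 60, 15, 18, 42]
Sum = 33 + 29 + 60 + 15 + 18 + 42 = 197
Avg velocity = 197 / 6 = 32.83 points/sprint

32.83 points/sprint


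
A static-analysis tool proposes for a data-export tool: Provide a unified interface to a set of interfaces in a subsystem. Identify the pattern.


This matches the Facade pattern

Facade


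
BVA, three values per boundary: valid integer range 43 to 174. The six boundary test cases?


Range: [43, 174]
Boundaries: just below min, min, min+1, max-1, max, just above max
Values: [42, 43, 44, 173, 174, 175]

[42, 43, 44, 173, 174, 175]


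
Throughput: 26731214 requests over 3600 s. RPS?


Formula: throughput = requests / seconds
throughput = 26731214 / 3600
throughput = 7425.34 requests/second

7425.34 requests/second


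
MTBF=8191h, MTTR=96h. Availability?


Availability = MTBF / (MTBF + MTTR)
Availability = 8191 / (8191 + 96)
Availability = 8191 / 8287
Availability = 98.8416%

98.8416%


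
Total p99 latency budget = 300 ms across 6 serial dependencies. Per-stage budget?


Formula: per_stage = total_budget / stages
per_stage = 300 / 6
per_stage = 50.0 ms

50.0 ms


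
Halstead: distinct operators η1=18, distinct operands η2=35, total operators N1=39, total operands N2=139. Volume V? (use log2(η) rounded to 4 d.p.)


Formula: V = N * log2(η), where N = N1 + N2 and η = η1 + η2
η = 18 + 35 = 53
N = 39 + 139 = 178
log2(53) ≈ 5.7279
V = 178 * 5.7279 = 1019.57

1019.57


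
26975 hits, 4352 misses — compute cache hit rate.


Formula: hit rate = hits / (hits + misses) * 100
hit rate = 26975 / (26975 + 4352) * 100
hit rate = 26975 / 31327 * 100
hit rate = 86.11%

86.11%


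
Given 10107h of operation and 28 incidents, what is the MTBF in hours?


Formula: MTBF = Total operating time / Number of failures
MTBF = 10107 / 28
MTBF = 360.96 hours

360.96 hours


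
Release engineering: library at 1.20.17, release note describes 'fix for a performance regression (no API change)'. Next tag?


Current: 1.20.17
Change category: 'fix for a performance regression (no API change)' → patch bump
SemVer rule: patch bump → increment PATCH (MAJOR and MINOR unchanged)
New: 1.20.18

1.20.18


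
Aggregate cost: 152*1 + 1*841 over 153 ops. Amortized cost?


Formula: Amortized cost = Total cost / Operations
Total cost = (152 * 1) + (1 * 841)
Total cost = 152 + 841 = 993
Amortized = 993 / 153 = 6.4902

6.4902


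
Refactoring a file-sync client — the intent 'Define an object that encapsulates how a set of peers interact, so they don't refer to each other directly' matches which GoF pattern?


This matches the Mediator pattern

Mediator


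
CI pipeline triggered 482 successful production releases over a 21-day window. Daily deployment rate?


Formula: deployments per day = releases / days
= 482 / 21
= 22.952 deploys/day
(equivalently, 160.67 deploys/week)

22.952 deploys/day


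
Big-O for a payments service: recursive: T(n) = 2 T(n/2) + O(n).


Reasoning: master theorem case 2 (merge-sort recurrence)
Complexity: O(n log n)

O(n log n)


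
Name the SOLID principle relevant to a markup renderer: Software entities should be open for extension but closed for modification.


This describes the Open/Closed Principle (OCP)

Open/Closed Principle (OCP)


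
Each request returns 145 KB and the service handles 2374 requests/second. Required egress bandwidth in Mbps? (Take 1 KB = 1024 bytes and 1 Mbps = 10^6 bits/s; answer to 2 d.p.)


Formula: Mbps = payload_bytes * RPS * 8 / 1e6
Payload per request = 145 KB = 145 * 1024 = 148480 bytes
Total bytes/sec = 148480 * 2374 = 352491520
Total bits/sec = 352491520 * 8 = 2819932160
Mbps = 2819932160 / 1e6 = 2819.93

2819.93 Mbps


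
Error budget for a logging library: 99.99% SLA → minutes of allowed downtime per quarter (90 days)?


Formula: allowed downtime = period * (100 - SLA) / 100
Period (quarter (90 days)) = 129600 minutes
Unavailability fraction = (100 - 99.99) / 100
Allowed downtime = 129600 * (100 - 99.99) / 100
Allowed downtime = 12.96 minutes

12.96 minutes


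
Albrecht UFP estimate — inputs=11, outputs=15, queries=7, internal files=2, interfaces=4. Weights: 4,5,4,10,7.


UFP = EI*4 + EO*5 + EQ*4 + ILF*10 + EIF*7
UFP = 11*4 + 15*5 + 7*4 + 2*10 + 4*7
UFP = 44 + 75 + 28 + 20 + 28
UFP = 195

195


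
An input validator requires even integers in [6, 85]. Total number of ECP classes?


Constraint: even integers in [6, 85]
Class 1: x < 6 — out-of-range invalid
Class 2: x in [6,85] but odd — wrong type invalid
Class 3: x in [6,85] and even — valid
Class 4: x > 85 — out-of-range invalid
Total equivalence classes: 4

4 equivalence classes


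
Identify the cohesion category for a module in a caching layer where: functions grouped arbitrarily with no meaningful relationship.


Reasoning: Worst: random grouping
Type: Coincidental cohesion

Coincidental cohesion


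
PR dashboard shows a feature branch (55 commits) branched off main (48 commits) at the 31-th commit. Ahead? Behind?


Common ancestor: commit #31
feature commits after divergence: 55 - 31 = 24
main commits after divergence: 48 - 31 = 17
feature is 24 commits ahead of main
main is 17 commits ahead of feature

feature ahead: 24, main ahead: 17


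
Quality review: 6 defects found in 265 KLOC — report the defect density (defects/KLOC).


Defect density = defects / KLOC
Defect density = 6 / 265
Defect density = 0.023 defects/KLOC

0.023 defects/KLOC


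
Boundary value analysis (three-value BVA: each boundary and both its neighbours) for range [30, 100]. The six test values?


Range: [30, 100]
Boundaries: just below min, min, min+1, max-1, max, just above max
Values: [29, 30, 31, 99, 100, 101]

[29, 30, 31, 99, 100, 101]


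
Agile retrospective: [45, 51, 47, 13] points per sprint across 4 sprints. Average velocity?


Formula: Avg velocity = Total points / Number of sprints
Points: [45, 51, 47, 13]
Sum = 45 + 51 + 47 + 13 = 156
Avg velocity = 156 / 4 = 39.0 points/sprint

39.0 points/sprint


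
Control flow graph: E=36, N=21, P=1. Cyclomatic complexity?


Formula: V(G) = E - N + 2P
V(G) = 36 - 21 + 2*1
V(G) = 15 + 2
V(G) = 17

17


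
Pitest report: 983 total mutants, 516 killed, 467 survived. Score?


Mutation score = killed / total * 100
Mutation score = 516 / 983 * 100
Mutation score = 52.49%

52.49%


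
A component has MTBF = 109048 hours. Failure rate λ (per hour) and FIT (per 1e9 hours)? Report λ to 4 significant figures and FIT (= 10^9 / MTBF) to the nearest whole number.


Formula: λ = 1 / MTBF; FIT = λ × 1e9 = 1e9 / MTBF
λ = 1 / 109048 ≈ 9.170e-06 failures/hour
FIT = 1e9 / 109048 ≈ 9170 failures per 1e9 hours (nearest whole number)

λ = 9.170e-06 /h, FIT = 9170


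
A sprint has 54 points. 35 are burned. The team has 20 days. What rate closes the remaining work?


Formula: Required rate = Remaining points / Days left
Remaining = 54 - 35 = 19 points
Required rate = 19 / 20 = 0.95 points/day

0.95 points/day


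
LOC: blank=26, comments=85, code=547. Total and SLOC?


Total LOC = blank + comment + code
Total LOC = 26 + 85 + 547 = 658
SLOC (source only) = code = 547

Total LOC: 658, SLOC: 547


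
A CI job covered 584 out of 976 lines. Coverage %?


Coverage = covered / total * 100
Coverage = 584 / 976 * 100
Coverage = 59.84%

59.84%


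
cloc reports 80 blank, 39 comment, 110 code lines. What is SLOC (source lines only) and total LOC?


Total LOC = blank + comment + code
Total LOC = 80 + 39 + 110 = 229
SLOC (source only) = code = 110

Total LOC: 229, SLOC: 110


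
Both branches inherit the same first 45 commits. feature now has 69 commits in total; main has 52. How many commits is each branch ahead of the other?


Common ancestor: commit #45
feature commits after divergence: 69 - 45 = 24
main commits after divergence: 52 - 45 = 7
feature is 24 commits ahead of main
main is 7 commits ahead of feature

feature ahead: 24, main ahead: 7


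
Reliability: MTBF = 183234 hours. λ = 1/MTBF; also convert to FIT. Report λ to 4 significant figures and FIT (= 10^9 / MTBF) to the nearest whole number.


Formula: λ = 1 / MTBF; FIT = λ × 1e9 = 1e9 / MTBF
λ = 1 / 183234 ≈ 5.458e-06 failures/hour
FIT = 1e9 / 183234 ≈ 5458 failures per 1e9 hours (nearest whole number)

λ = 5.458e-06 /h, FIT = 5458


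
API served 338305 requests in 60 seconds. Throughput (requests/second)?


Formula: throughput = requests / seconds
throughput = 338305 / 60
throughput = 5638.42 requests/second

5638.42 requests/second


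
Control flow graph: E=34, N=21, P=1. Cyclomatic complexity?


Formula: V(G) = E - N + 2P
V(G) = 34 - 21 + 2*1
V(G) = 13 + 2
V(G) = 15

15


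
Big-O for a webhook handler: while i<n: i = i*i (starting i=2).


Reasoning: squaring drives double-exponential growth; iterations ~ log log n
Complexity: O(log log n)

O(log log n)


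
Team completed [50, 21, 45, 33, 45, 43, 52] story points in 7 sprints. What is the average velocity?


Formula: Avg velocity = Total points / Number of sprints
Points: [50, 21, 45, 33, 45, 43, 52]
Sum = 50 + 21 + 45 + 33 + 45 + 43 + 52 = 289
Avg velocity = 289 / 7 = 41.29 points/sprint

41.29 points/sprint


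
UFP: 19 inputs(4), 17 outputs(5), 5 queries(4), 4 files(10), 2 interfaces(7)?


UFP = EI*4 + EO*5 + EQ*4 + ILF*10 + EIF*7
UFP = 19*4 + 17*5 + 5*4 + 4*10 + 2*7
UFP = 76 + 85 + 20 + 40 + 14
UFP = 235

235


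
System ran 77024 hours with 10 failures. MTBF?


Formula: MTBF = Total operating time / Number of failures
MTBF = 77024 / 10
MTBF = 7702.4 hours

7702.4 hours


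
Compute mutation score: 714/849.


Mutation score = killed / total * 100
Mutation score = 714 / 849 * 100
Mutation score = 84.1%

84.1%


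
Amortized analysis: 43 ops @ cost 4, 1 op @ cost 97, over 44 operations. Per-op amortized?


Formula: Amortized cost = Total cost / Operations
Total cost = (43 * 4) + (1 * 97)
Total cost = 172 + 97 = 269
Amortized = 269 / 44 = 6.1136

6.1136


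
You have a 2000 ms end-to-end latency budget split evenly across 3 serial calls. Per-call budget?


Formula: per_stage = total_budget / stages
per_stage = 2000 / 3
per_stage = 666.67 ms

666.67 ms


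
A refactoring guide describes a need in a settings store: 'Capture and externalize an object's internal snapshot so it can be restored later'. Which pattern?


This matches the Memento pattern

Memento


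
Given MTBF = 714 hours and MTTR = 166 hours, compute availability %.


Availability = MTBF / (MTBF + MTTR)
Availability = 714 / (714 + 166)
Availability = 714 / 880
Availability = 81.1364%

81.1364%


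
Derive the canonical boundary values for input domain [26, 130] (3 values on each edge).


Range: [26, 130]
Boundaries: just below min, min, min+1, max-1, max, just above max
Values: [25, 26, 27, 129, 130, 131]

[25, 26, 27, 129, 130, 131]


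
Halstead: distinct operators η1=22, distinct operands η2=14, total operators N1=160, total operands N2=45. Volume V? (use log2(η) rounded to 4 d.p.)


Formula: V = N * log2(η), where N = N1 + N2 and η = η1 + η2
η = 22 + 14 = 36
N = 160 + 45 = 205
log2(36) ≈ 5.1699
V = 205 * 5.1699 = 1059.83

1059.83


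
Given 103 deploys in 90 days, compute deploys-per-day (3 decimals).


Formula: deployments per day = releases / days
= 103 / 90
= 1.144 deploys/day
(equivalently, 8.01 deploys/week)

1.144 deploys/day


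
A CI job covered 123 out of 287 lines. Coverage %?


Coverage = covered / total * 100
Coverage = 123 / 287 * 100
Coverage = 42.86%

42.86%


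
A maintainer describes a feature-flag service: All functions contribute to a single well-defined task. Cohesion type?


Reasoning: Best: single purpose
Type: Functional cohesion

Functional cohesion


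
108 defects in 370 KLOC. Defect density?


Defect density = defects / KLOC
Defect density = 108 / 370
Defect density = 0.292 defects/KLOC

0.292 defects/KLOC


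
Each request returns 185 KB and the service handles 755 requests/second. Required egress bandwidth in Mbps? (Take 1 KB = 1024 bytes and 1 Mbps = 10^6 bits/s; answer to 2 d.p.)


Formula: Mbps = payload_bytes * RPS * 8 / 1e6
Payload per request = 185 KB = 185 * 1024 = 189440 bytes
Total bytes/sec = 189440 * 755 = 143027200
Total bits/sec = 143027200 * 8 = 1144217600
Mbps = 1144217600 / 1e6 = 1144.22

1144.22 Mbps


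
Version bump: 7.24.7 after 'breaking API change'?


Current: 7.24.7
Change category: 'breaking API change' → major bump
SemVer rule: major bump → increment MAJOR, reset MINOR and PATCH to 0
New: 8.0.0

8.0.0


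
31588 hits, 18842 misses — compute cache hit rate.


Formula: hit rate = hits / (hits + misses) * 100
hit rate = 31588 / (31588 + 18842) * 100
hit rate = 31588 / 50430 * 100
hit rate = 62.64%

62.64%


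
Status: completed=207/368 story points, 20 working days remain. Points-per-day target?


Formula: Required rate = Remaining points / Days left
Remaining = 368 - 207 = 161 points
Required rate = 161 / 20 = 8.05 points/day

8.05 points/day


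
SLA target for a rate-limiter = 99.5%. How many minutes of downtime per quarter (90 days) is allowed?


Formula: allowed downtime = period * (100 - SLA) / 100
Period (quarter (90 days)) = 129600 minutes
Unavailability fraction = (100 - 99.5) / 100
Allowed downtime = 129600 * (100 - 99.5) / 100
Allowed downtime = 648.0 minutes

648.0 minutes


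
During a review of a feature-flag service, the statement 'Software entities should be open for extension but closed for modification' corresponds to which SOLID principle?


This describes the Open/Closed Principle (OCP)

Open/Closed Principle (OCP)


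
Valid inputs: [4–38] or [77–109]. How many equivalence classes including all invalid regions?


Valid ranges: [4,38] and [77,109]
Class 1: x < 4 — invalid
Class 2: 4 ≤ x ≤ 38 — valid
Class 3: 38 < x < 77 — invalid (gap between ranges)
Class 4: 77 ≤ x ≤ 109 — valid
Class 5: x > 109 — invalid
Total equivalence classes: 5

5 equivalence classes


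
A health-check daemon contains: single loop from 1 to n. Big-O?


Reasoning: one pass through n items
Complexity: O(n)

O(n)


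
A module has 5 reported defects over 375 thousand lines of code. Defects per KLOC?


Defect density = defects / KLOC
Defect density = 5 / 375
Defect density = 0.013 defects/KLOC

0.013 defects/KLOC


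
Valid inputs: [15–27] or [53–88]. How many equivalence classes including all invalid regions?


Valid ranges: [15,27] and [53,88]
Class 1: x < 15 — invalid
Class 2: 15 ≤ x ≤ 27 — valid
Class 3: 27 < x < 53 — invalid (gap between ranges)
Class 4: 53 ≤ x ≤ 88 — valid
Class 5: x > 88 — invalid
Total equivalence classes: 5

5 equivalence classes


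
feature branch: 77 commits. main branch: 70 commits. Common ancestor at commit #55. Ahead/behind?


Common ancestor: commit #55
feature commits after divergence: 77 - 55 = 22
main commits after divergence: 70 - 55 = 15
feature is 22 commits ahead of main
main is 15 commits ahead of feature

feature ahead: 22, main ahead: 15


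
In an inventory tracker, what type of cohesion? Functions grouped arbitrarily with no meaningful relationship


Reasoning: Worst: random grouping
Type: Coincidental cohesion

Coincidental cohesion


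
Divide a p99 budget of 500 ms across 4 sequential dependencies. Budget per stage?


Formula: per_stage = total_budget / stages
per_stage = 500 / 4
per_stage = 125.0 ms

125.0 ms


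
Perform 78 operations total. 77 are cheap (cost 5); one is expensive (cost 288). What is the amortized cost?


Formula: Amortized cost = Total cost / Operations
Total cost = (77 * 5) + (1 * 288)
Total cost = 385 + 288 = 673
Amortized = 673 / 78 = 8.6282

8.6282


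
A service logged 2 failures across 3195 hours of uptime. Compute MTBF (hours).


Formula: MTBF = Total operating time / Number of failures
MTBF = 3195 / 2
MTBF = 1597.5 hours

1597.5 hours


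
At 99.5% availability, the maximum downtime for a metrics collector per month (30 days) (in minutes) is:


Formula: allowed downtime = period * (100 - SLA) / 100
Period (month (30 days)) = 43200 minutes
Unavailability fraction = (100 - 99.5) / 100
Allowed downtime = 43200 * (100 - 99.5) / 100
Allowed downtime = 216.0 minutes

216.0 minutes


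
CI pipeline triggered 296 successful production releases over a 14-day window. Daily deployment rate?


Formula: deployments per day = releases / days
= 296 / 14
= 21.143 deploys/day
(equivalently, 148.0 deploys/week)

21.143 deploys/day


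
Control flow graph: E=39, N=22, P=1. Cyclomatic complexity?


Formula: V(G) = E - N + 2P
V(G) = 39 - 22 + 2*1
V(G) = 17 + 2
V(G) = 19

19


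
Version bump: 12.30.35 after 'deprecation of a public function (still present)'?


Current: 12.30.35
Change category: 'deprecation of a public function (still present)' → minor bump
SemVer rule: minor bump → increment MINOR, reset PATCH to 0 (MAJOR unchanged)
New: 12.31.0

12.31.0


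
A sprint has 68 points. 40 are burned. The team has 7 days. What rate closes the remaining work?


Formula: Required rate = Remaining points / Days left
Remaining = 68 - 40 = 28 points
Required rate = 28 / 7 = 4.0 points/day

4.0 points/day


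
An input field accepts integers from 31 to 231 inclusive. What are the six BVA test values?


Range: [31, 231]
Boundaries: just below min, min, min+1, max-1, max, just above max
Values: [30, 31, 32, 230, 231, 232]

[30, 31, 32, 230, 231, 232]


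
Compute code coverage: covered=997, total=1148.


Coverage = covered / total * 100
Coverage = 997 / 1148 * 100
Coverage = 86.85%

86.85%


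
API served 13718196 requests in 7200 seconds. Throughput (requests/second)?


Formula: throughput = requests / seconds
throughput = 13718196 / 7200
throughput = 1905.31 requests/second

1905.31 requests/second


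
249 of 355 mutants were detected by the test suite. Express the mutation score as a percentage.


Mutation score = killed / total * 100
Mutation score = 249 / 355 * 100
Mutation score = 70.14%

70.14%


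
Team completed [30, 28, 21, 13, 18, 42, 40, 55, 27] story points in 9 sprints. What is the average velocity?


Formula: Avg velocity = Total points / Number of sprints
Points: [30, 28, 21, 13, 18, 42, 40, 55, 27]
Sum = 30 + 28 + 21 + 13 + 18 + 42 + 40 + 55 + 27 = 274
Avg velocity = 274 / 9 = 30.44 points/sprint

30.44 points/sprint


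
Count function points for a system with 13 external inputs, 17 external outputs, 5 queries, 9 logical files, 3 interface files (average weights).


UFP = EI*4 + EO*5 + EQ*4 + ILF*10 + EIF*7
UFP = 13*4 + 17*5 + 5*4 + 9*10 + 3*7
UFP = 52 + 85 + 20 + 90 + 21
UFP = 268

268


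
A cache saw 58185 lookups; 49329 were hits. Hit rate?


Formula: hit rate = hits / (hits + misses) * 100
hit rate = 49329 / (49329 + 8856) * 100
hit rate = 49329 / 58185 * 100
hit rate = 84.78%

84.78%


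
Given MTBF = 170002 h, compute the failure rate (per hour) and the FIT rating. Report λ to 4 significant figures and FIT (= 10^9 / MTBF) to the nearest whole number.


Formula: λ = 1 / MTBF; FIT = λ × 1e9 = 1e9 / MTBF
λ = 1 / 170002 ≈ 5.882e-06 failures/hour
FIT = 1e9 / 170002 ≈ 5882 failures per 1e9 hours (nearest whole number)

λ = 5.882e-06 /h, FIT = 5882


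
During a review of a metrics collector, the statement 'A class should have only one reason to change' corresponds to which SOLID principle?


This describes the Single Responsibility Principle (SRP)

Single Responsibility Principle (SRP)


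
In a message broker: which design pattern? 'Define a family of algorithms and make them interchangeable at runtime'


This matches the Strategy pattern

Strategy


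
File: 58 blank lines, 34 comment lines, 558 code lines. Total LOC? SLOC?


Total LOC = blank + comment + code
Total LOC = 58 + 34 + 558 = 650
SLOC (source only) = code = 558

Total LOC: 650, SLOC: 558


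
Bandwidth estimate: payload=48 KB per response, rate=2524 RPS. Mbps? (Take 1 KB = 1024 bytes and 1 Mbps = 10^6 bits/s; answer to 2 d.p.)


Formula: Mbps = payload_bytes * RPS * 8 / 1e6
Payload per request = 48 KB = 48 * 1024 = 49152 bytes
Total bytes/sec = 49152 * 2524 = 124059648
Total bits/sec = 124059648 * 8 = 992477184
Mbps = 992477184 / 1e6 = 992.48

992.48 Mbps


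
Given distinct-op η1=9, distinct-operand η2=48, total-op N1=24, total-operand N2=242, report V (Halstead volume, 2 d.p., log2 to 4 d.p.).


Formula: V = N * log2(η), where N = N1 + N2 and η = η1 + η2
η = 9 + 48 = 57
N = 24 + 242 = 266
log2(57) ≈ 5.8329
V = 266 * 5.8329 = 1551.55

1551.55


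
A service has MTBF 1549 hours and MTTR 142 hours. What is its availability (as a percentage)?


Availability = MTBF / (MTBF + MTTR)
Availability = 1549 / (1549 + 142)
Availability = 1549 / 1691
Availability = 91.6026%

91.6026%


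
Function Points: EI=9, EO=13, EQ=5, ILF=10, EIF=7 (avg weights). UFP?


UFP = EI*4 + EO*5 + EQ*4 + ILF*10 + EIF*7
UFP = 9*4 + 13*5 + 5*4 + 10*10 + 7*7
UFP = 36 + 65 + 20 + 100 + 49
UFP = 270

270


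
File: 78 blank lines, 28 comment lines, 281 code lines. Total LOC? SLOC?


Total LOC = blank + comment + code
Total LOC = 78 + 28 + 281 = 387
SLOC (source only) = code = 281

Total LOC: 387, SLOC: 281


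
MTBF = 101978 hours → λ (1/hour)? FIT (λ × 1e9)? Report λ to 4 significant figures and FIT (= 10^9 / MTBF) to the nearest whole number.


Formula: λ = 1 / MTBF; FIT = λ × 1e9 = 1e9 / MTBF
λ = 1 / 101978 ≈ 9.806e-06 failures/hour
FIT = 1e9 / 101978 ≈ 9806 failures per 1e9 hours (nearest whole number)

λ = 9.806e-06 /h, FIT = 9806


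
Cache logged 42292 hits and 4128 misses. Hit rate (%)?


Formula: hit rate = hits / (hits + misses) * 100
hit rate = 42292 / (42292 + 4128) * 100
hit rate = 42292 / 46420 * 100
hit rate = 91.11%

91.11%


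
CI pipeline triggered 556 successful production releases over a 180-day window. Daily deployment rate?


Formula: deployments per day = releases / days
= 556 / 180
= 3.089 deploys/day
(equivalently, 21.62 deploys/week)

3.089 deploys/day


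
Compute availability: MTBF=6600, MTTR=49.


Availability = MTBF / (MTBF + MTTR)
Availability = 6600 / (6600 + 49)
Availability = 6600 / 6649
Availability = 99.263%

99.263%


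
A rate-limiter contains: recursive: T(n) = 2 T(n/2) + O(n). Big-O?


Reasoning: master theorem case 2 (merge-sort recurrence)
Complexity: O(n log n)

O(n log n)


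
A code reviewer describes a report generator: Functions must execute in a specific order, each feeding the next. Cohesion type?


Reasoning: Output of one is input to next
Type: Sequential cohesion

Sequential cohesion


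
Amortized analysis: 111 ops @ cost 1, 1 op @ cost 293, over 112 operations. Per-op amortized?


Formula: Amortized cost = Total cost / Operations
Total cost = (111 * 1) + (1 * 293)
Total cost = 111 + 293 = 404
Amortized = 404 / 112 = 3.6071

3.6071


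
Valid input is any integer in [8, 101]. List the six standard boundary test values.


Range: [8, 101]
Boundaries: just below min, min, min+1, max-1, max, just above max
Values: [7, 8, 9, 100, 101, 102]

[7, 8, 9, 100, 101, 102]


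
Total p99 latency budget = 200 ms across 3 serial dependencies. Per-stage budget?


Formula: per_stage = total_budget / stages
per_stage = 200 / 3
per_stage = 66.67 ms

66.67 ms


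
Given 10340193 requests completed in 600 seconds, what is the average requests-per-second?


Formula: throughput = requests / seconds
throughput = 10340193 / 600
throughput = 17233.66 requests/second

17233.66 requests/second


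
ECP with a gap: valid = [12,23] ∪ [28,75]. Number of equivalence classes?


Valid ranges: [12,23] and [28,75]
Class 1: x < 12 — invalid
Class 2: 12 ≤ x ≤ 23 — valid
Class 3: 23 < x < 28 — invalid (gap between ranges)
Class 4: 28 ≤ x ≤ 75 — valid
Class 5: x > 75 — invalid
Total equivalence classes: 5

5 equivalence classes


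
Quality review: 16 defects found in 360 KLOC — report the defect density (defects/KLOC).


Defect density = defects / KLOC
Defect density = 16 / 360
Defect density = 0.044 defects/KLOC

0.044 defects/KLOC


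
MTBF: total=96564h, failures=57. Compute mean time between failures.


Formula: MTBF = Total operating time / Number of failures
MTBF = 96564 / 57
MTBF = 1694.11 hours

1694.11 hours


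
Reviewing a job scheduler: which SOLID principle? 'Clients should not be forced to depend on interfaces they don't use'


This describes the Interface Segregation Principle (ISP)

Interface Segregation Principle (ISP)


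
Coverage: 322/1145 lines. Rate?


Coverage = covered / total * 100
Coverage = 322 / 1145 * 100
Coverage = 28.12%

28.12%


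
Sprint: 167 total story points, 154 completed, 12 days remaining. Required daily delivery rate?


Formula: Required rate = Remaining points / Days left
Remaining = 167 - 154 = 13 points
Required rate = 13 / 12 = 1.08 points/day

1.08 points/day


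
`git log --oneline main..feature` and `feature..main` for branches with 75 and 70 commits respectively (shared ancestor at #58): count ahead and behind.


Common ancestor: commit #58
feature commits after divergence: 75 - 58 = 17
main commits after divergence: 70 - 58 = 12
feature is 17 commits ahead of main
main is 12 commits ahead of feature

feature ahead: 17, main ahead: 12


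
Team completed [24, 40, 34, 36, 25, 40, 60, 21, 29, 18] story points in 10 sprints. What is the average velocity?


Formula: Avg velocity = Total points / Number of sprints
Points: [24, 40, 34, 36, 25, 40, 60, 21, 29, 18]
Sum = 24 + 40 + 34 + 36 + 25 + 40 + 60 + 21 + 29 + 18 = 327
Avg velocity = 327 / 10 = 32.7 points/sprint

32.7 points/sprint


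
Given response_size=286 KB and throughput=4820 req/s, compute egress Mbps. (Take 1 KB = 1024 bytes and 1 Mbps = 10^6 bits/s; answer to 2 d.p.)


Formula: Mbps = payload_bytes * RPS * 8 / 1e6
Payload per request = 286 KB = 286 * 1024 = 292864 bytes
Total bytes/sec = 292864 * 4820 = 1411604480
Total bits/sec = 1411604480 * 8 = 11292835840
Mbps = 11292835840 / 1e6 = 11292.84

11292.84 Mbps


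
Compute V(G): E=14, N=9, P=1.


Formula: V(G) = E - N + 2P
V(G) = 14 - 9 + 2*1
V(G) = 5 + 2
V(G) = 7

7


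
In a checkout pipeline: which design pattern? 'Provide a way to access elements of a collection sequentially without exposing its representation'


This matches the Iterator pattern

Iterator


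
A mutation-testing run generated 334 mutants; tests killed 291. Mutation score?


Mutation score = killed / total * 100
Mutation score = 291 / 334 * 100
Mutation score = 87.13%

87.13%


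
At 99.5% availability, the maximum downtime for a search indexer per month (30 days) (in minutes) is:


Formula: allowed downtime = period * (100 - SLA) / 100
Period (month (30 days)) = 43200 minutes
Unavailability fraction = (100 - 99.5) / 100
Allowed downtime = 43200 * (100 - 99.5) / 100
Allowed downtime = 216.0 minutes

216.0 minutes


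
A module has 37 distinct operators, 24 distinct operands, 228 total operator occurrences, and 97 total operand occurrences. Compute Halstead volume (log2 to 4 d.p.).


Formula: V = N * log2(η), where N = N1 + N2 and η = η1 + η2
η = 37 + 24 = 61
N = 228 + 97 = 325
log2(61) ≈ 5.9307
V = 325 * 5.9307 = 1927.48

1927.48


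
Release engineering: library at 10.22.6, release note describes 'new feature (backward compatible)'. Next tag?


Current: 10.22.6
Change category: 'new feature (backward compatible)' → minor bump
SemVer rule: minor bump → increment MINOR, reset PATCH to 0 (MAJOR unchanged)
New: 10.23.0

10.23.0


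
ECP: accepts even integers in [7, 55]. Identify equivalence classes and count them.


Constraint: even integers in [7, 55]
Class 1: x < 7 — out-of-range invalid
Class 2: x in [7,55] but odd — wrong type invalid
Class 3: x in [7,55] and even — valid
Class 4: x > 55 — out-of-range invalid
Total equivalence classes: 4

4 equivalence classes


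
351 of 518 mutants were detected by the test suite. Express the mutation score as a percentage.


Mutation score = killed / total * 100
Mutation score = 351 / 518 * 100
Mutation score = 67.76%

67.76%


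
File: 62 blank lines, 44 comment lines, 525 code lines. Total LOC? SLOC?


Total LOC = blank + comment + code
Total LOC = 62 + 44 + 525 = 631
SLOC (source only) = code = 525

Total LOC: 631, SLOC: 525


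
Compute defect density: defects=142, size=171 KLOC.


Defect density = defects / KLOC
Defect density = 142 / 171
Defect density = 0.83 defects/KLOC

0.83 defects/KLOC


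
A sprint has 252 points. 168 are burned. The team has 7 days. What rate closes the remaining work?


Formula: Required rate = Remaining points / Days left
Remaining = 252 - 168 = 84 points
Required rate = 84 / 7 = 12.0 points/day

12.0 points/day


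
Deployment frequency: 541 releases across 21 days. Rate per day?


Formula: deployments per day = releases / days
= 541 / 21
= 25.762 deploys/day
(equivalently, 180.33 deploys/week)

25.762 deploys/day


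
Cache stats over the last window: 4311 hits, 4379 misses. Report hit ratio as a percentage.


Formula: hit rate = hits / (hits + misses) * 100
hit rate = 4311 / (4311 + 4379) * 100
hit rate = 4311 / 8690 * 100
hit rate = 49.61%

49.61%


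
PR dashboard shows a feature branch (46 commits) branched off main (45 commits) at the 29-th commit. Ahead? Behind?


Common ancestor: commit #29
feature commits after divergence: 46 - 29 = 17
main commits after divergence: 45 - 29 = 16
feature is 17 commits ahead of main
main is 16 commits ahead of feature

feature ahead: 17, main ahead: 16


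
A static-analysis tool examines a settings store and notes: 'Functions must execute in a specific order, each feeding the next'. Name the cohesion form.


Reasoning: Output of one is input to next
Type: Sequential cohesion

Sequential cohesion


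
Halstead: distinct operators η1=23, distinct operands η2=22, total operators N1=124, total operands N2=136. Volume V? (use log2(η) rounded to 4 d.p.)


Formula: V = N * log2(η), where N = N1 + N2 and η = η1 + η2
η = 23 + 22 = 45
N = 124 + 136 = 260
log2(45) ≈ 5.4919
V = 260 * 5.4919 = 1427.89

1427.89


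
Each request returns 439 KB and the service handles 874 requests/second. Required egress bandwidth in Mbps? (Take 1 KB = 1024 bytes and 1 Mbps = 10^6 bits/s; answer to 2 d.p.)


Formula: Mbps = payload_bytes * RPS * 8 / 1e6
Payload per request = 439 KB = 439 * 1024 = 449536 bytes
Total bytes/sec = 449536 * 874 = 392894464
Total bits/sec = 392894464 * 8 = 3143155712
Mbps = 3143155712 / 1e6 = 3143.16

3143.16 Mbps


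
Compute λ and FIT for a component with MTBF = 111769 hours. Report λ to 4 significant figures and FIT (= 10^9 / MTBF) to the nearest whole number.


Formula: λ = 1 / MTBF; FIT = λ × 1e9 = 1e9 / MTBF
λ = 1 / 111769 ≈ 8.947e-06 failures/hour
FIT = 1e9 / 111769 ≈ 8947 failures per 1e9 hours (nearest whole number)

λ = 8.947e-06 /h, FIT = 8947


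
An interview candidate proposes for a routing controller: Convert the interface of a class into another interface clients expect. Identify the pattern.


This matches the Adapter pattern

Adapter


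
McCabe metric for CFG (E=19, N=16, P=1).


Formula: V(G) = E - N + 2P
V(G) = 19 - 16 + 2*1
V(G) = 3 + 2
V(G) = 5

5


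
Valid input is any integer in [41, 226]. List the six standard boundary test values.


Range: [41, 226]
Boundaries: just below min, min, min+1, max-1, max, just above max
Values: [40, 41, 42, 225, 226, 227]

[40, 41, 42, 225, 226, 227]


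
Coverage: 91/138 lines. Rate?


Coverage = covered / total * 100
Coverage = 91 / 138 * 100
Coverage = 65.94%

65.94%


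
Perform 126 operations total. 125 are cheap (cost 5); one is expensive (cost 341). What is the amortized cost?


Formula: Amortized cost = Total cost / Operations
Total cost = (125 * 5) + (1 * 341)
Total cost = 625 + 341 = 966
Amortized = 966 / 126 = 7.6667

7.6667


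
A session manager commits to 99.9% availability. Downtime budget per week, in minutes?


Formula: allowed downtime = period * (100 - SLA) / 100
Period (week) = 10080 minutes
Unavailability fraction = (100 - 99.9) / 100
Allowed downtime = 10080 * (100 - 99.9) / 100
Allowed downtime = 10.08 minutes

10.08 minutes


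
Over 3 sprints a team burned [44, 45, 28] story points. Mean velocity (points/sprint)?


Formula: Avg velocity = Total points / Number of sprints
Points: [44, 45, 28]
Sum = 44 + 45 + 28 = 117
Avg velocity = 117 / 3 = 39.0 points/sprint

39.0 points/sprint


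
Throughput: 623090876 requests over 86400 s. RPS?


Formula: throughput = requests / seconds
throughput = 623090876 / 86400
throughput = 7211.7 requests/second

7211.7 requests/second


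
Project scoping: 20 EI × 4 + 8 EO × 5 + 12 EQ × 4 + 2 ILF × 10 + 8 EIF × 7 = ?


UFP = EI*4 + EO*5 + EQ*4 + ILF*10 + EIF*7
UFP = 20*4 + 8*5 + 12*4 + 2*10 + 8*7
UFP = 80 + 40 + 48 + 20 + 56
UFP = 244

244
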